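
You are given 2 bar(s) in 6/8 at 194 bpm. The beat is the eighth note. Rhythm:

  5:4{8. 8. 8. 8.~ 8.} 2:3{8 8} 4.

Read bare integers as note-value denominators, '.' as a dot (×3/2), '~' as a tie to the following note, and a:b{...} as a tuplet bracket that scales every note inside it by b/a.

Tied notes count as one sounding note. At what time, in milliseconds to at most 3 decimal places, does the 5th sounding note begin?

note 5 onset = 6b = 1855.67ms

1. 0.0ms @ 0 + 371.134ms (6/5)
2. 371.134ms @ 6/5 + 371.134ms (6/5)
3. 742.268ms @ 12/5 + 371.134ms (6/5)
4. 1113.402ms @ 18/5 + 742.268ms (12/5)
5. 1855.67ms @ 6 + 463.918ms (3/2)
6. 2319.588ms @ 15/2 + 463.918ms (3/2)
7. 2783.505ms @ 9 + 927.835ms (3)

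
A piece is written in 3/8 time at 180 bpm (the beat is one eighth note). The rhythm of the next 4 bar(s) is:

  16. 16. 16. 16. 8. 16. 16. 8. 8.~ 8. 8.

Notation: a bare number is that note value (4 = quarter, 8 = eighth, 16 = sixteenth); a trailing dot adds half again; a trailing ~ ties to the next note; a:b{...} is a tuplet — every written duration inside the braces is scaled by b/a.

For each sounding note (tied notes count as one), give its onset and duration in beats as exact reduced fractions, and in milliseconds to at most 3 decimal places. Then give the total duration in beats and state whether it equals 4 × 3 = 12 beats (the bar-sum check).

1) 0.0ms=0b +250.0ms=3/4b
2) 250.0ms=3/4b +250.0ms=3/4b
3) 500.0ms=3/2b +250.0ms=3/4b
4) 750.0ms=9/4b +250.0ms=3/4b
5) 1000.0ms=3b +500.0ms=3/2b
6) 1500.0ms=9/2b +250.0ms=3/4b
7) 1750.0ms=21/4b +250.0ms=3/4b
8) 2000.0ms=6b +500.0ms=3/2b
9) 2500.0ms=15/2b +1000.0ms=3b
10) 3500.0ms=21/2b +500.0ms=3/2b
Σ=12b of 12 (180bpm 3/8) — PASS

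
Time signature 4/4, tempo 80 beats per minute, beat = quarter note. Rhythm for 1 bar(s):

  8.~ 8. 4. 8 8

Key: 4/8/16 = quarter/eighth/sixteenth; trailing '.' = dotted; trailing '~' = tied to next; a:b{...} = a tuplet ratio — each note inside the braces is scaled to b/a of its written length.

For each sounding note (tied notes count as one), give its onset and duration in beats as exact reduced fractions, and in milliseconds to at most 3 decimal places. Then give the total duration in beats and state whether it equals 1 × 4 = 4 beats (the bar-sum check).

1) 0.0ms=0b +1125.0ms=3/2b
2) 1125.0ms=3/2b +1125.0ms=3/2b
3) 2250.0ms=3b +375.0ms=1/2b
4) 2625.0ms=7/2b +375.0ms=1/2b
Σ=4b of 4 (80bpm 4/4) — PASS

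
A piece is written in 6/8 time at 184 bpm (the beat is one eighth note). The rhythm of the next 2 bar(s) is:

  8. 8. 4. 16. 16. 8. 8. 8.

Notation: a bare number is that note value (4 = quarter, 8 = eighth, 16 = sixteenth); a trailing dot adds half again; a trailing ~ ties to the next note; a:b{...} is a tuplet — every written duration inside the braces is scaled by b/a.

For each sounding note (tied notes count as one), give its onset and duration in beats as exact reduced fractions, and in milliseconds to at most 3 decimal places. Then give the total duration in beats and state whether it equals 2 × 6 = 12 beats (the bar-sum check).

1) 0.0ms=0b +489.13ms=3/2b
2) 489.13ms=3/2b +489.13ms=3/2b
3) 978.261ms=3b +978.261ms=3b
4) 1956.522ms=6b +244.565ms=3/4b
5) 2201.087ms=27/4b +244.565ms=3/4b
6) 2445.652ms=15/2b +489.13ms=3/2b
7) 2934.783ms=9b +489.13ms=3/2b
8) 3423.913ms=21/2b +489.13ms=3/2b
Σ=12b of 12 (184bpm 6/8) — PASS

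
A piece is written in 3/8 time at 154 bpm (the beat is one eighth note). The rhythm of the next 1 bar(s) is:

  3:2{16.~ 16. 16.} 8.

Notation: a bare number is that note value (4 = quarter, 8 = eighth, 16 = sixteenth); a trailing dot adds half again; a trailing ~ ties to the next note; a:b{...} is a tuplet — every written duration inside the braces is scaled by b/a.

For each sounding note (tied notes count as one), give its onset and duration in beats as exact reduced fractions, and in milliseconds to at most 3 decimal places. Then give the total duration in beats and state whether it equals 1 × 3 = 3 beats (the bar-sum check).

1) 0.0ms=0b +389.61ms=1b
2) 389.61ms=1b +194.805ms=1/2b
3) 584.416ms=3/2b +584.416ms=3/2b
Σ=3b of 3 (154bpm 3/8) — PASS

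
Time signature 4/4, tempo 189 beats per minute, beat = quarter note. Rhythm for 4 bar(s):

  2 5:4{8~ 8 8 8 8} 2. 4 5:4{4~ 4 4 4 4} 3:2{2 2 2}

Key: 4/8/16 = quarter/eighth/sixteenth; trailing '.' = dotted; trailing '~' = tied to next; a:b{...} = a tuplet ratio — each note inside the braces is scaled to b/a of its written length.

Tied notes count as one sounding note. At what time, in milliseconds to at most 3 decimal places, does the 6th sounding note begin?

1. 0.0ms @ 0 + 634.921ms (2)
2. 634.921ms @ 2 + 253.968ms (4/5)
3. 888.889ms @ 14/5 + 126.984ms (2/5)
4. 1015.873ms @ 16/5 + 126.984ms (2/5)
5. 1142.857ms @ 18/5 + 126.984ms (2/5)
6. 1269.841ms @ 4 + 952.381ms (3)
7. 2222.222ms @ 7 + 317.46ms (1)
8. 2539.683ms @ 8 + 507.937ms (8/5)
9. 3047.619ms @ 48/5 + 253.968ms (4/5)
10. 3301.587ms @ 52/5 + 253.968ms (4/5)
11. 3555.556ms @ 56/5 + 253.968ms (4/5)
12. 3809.524ms @ 12 + 423.28ms (4/3)
13. 4232.804ms @ 40/3 + 423.28ms (4/3)
14. 4656.085ms @ 44/3 + 423.28ms (4/3)

note 6 onset = 4b = 1269.841ms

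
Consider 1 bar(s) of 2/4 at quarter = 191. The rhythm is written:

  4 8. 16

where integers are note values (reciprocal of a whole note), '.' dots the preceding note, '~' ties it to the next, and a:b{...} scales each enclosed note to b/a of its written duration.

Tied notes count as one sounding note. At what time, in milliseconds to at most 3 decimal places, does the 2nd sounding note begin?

1. 0.0ms @ 0 + 314.136ms (1)
2. 314.136ms @ 1 + 235.602ms (3/4)
3. 549.738ms @ 7/4 + 78.534ms (1/4)

note 2 onset = 1b = 314.136ms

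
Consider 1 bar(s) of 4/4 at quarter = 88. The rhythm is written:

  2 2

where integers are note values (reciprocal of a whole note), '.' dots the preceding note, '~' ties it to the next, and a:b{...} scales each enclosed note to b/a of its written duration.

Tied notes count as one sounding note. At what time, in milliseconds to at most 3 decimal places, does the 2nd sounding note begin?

1. 0.0ms @ 0 + 1363.636ms (2)
2. 1363.636ms @ 2 + 1363.636ms (2)

note 2 onset = 2b = 1363.636ms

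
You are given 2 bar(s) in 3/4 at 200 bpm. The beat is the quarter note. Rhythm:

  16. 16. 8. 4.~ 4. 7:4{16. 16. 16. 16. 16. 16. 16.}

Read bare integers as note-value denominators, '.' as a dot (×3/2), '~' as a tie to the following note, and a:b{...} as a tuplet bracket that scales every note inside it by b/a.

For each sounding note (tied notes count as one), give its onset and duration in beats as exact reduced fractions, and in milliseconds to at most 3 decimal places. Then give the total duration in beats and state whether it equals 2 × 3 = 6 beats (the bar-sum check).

1) 0.0ms=0b +112.5ms=3/8b
2) 112.5ms=3/8b +112.5ms=3/8b
3) 225.0ms=3/4b +225.0ms=3/4b
4) 450.0ms=3/2b +900.0ms=3b
5) 1350.0ms=9/2b +64.286ms=3/14b
6) 1414.286ms=33/7b +64.286ms=3/14b
7) 1478.571ms=69/14b +64.286ms=3/14b
8) 1542.857ms=36/7b +64.286ms=3/14b
9) 1607.143ms=75/14b +64.286ms=3/14b
10) 1671.429ms=39/7b +64.286ms=3/14b
11) 1735.714ms=81/14b +64.286ms=3/14b
Σ=6b of 6 (200bpm 3/4) — PASS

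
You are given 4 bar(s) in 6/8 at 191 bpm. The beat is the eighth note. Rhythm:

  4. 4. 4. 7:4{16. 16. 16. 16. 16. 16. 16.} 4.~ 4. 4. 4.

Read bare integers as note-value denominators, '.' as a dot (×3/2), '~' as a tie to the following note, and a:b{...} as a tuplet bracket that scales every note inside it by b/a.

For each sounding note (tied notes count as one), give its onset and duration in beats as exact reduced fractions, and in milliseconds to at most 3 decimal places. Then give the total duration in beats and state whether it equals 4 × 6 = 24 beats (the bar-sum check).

1) 0.0ms=0b +942.408ms=3b
2) 942.408ms=3b +942.408ms=3b
3) 1884.817ms=6b +942.408ms=3b
4) 2827.225ms=9b +134.63ms=3/7b
5) 2961.855ms=66/7b +134.63ms=3/7b
6) 3096.485ms=69/7b +134.63ms=3/7b
7) 3231.114ms=72/7b +134.63ms=3/7b
8) 3365.744ms=75/7b +134.63ms=3/7b
9) 3500.374ms=78/7b +134.63ms=3/7b
10) 3635.004ms=81/7b +134.63ms=3/7b
11) 3769.634ms=12b +1884.817ms=6b
12) 5654.45ms=18b +942.408ms=3b
13) 6596.859ms=21b +942.408ms=3b
Σ=24b of 24 (191bpm 6/8) — PASS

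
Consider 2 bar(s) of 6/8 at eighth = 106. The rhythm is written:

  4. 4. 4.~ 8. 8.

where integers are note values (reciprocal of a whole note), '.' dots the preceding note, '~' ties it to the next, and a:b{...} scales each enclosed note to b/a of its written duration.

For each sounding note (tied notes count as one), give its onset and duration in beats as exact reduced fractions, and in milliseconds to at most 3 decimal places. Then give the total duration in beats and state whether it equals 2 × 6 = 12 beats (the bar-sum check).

1) 0.0ms=0b +1698.113ms=3b
2) 1698.113ms=3b +1698.113ms=3b
3) 3396.226ms=6b +2547.17ms=9/2b
4) 5943.396ms=21/2b +849.057ms=3/2b
Σ=12b of 12 (106bpm 6/8) — PASS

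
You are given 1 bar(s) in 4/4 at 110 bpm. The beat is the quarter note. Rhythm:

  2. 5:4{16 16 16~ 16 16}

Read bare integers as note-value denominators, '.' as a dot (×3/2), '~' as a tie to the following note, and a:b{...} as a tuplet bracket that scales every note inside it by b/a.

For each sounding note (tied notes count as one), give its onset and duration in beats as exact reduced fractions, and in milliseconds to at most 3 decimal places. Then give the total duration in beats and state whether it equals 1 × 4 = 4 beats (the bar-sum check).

1) 0.0ms=0b +1636.364ms=3b
2) 1636.364ms=3b +109.091ms=1/5b
3) 1745.455ms=16/5b +109.091ms=1/5b
4) 1854.545ms=17/5b +218.182ms=2/5b
5) 2072.727ms=19/5b +109.091ms=1/5b
Σ=4b of 4 (110bpm 4/4) — PASS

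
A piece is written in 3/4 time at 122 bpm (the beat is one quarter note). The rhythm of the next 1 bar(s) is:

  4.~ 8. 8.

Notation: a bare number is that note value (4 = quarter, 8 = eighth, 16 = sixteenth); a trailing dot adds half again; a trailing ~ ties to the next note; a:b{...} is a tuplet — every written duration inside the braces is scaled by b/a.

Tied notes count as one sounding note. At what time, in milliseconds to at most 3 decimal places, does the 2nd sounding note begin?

1. 0.0ms @ 0 + 1106.557ms (9/4)
2. 1106.557ms @ 9/4 + 368.852ms (3/4)

note 2 onset = 9/4b = 1106.557ms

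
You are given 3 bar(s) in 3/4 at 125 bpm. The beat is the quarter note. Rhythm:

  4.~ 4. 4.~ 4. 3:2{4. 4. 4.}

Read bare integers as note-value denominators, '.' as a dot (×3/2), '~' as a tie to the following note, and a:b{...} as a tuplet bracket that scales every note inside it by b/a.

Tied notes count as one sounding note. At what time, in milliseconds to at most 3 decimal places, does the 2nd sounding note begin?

note 2 onset = 3b = 1440.0ms

1. 0.0ms @ 0 + 1440.0ms (3)
2. 1440.0ms @ 3 + 1440.0ms (3)
3. 2880.0ms @ 6 + 480.0ms (1)
4. 3360.0ms @ 7 + 480.0ms (1)
5. 3840.0ms @ 8 + 480.0ms (1)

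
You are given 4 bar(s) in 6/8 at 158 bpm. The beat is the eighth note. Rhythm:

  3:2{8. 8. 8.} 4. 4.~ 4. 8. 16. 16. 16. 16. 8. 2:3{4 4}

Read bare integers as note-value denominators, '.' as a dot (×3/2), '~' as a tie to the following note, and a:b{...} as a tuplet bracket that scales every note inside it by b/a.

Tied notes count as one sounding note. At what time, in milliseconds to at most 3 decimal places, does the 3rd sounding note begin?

1. 0.0ms @ 0 + 379.747ms (1)
2. 379.747ms @ 1 + 379.747ms (1)
3. 759.494ms @ 2 + 379.747ms (1)
4. 1139.241ms @ 3 + 1139.241ms (3)
5. 2278.481ms @ 6 + 2278.481ms (6)
6. 4556.962ms @ 12 + 569.62ms (3/2)
7. 5126.582ms @ 27/2 + 284.81ms (3/4)
8. 5411.392ms @ 57/4 + 284.81ms (3/4)
9. 5696.203ms @ 15 + 284.81ms (3/4)
10. 5981.013ms @ 63/4 + 284.81ms (3/4)
11. 6265.823ms @ 33/2 + 569.62ms (3/2)
12. 6835.443ms @ 18 + 1139.241ms (3)
13. 7974.684ms @ 21 + 1139.241ms (3)

note 3 onset = 2b = 759.494ms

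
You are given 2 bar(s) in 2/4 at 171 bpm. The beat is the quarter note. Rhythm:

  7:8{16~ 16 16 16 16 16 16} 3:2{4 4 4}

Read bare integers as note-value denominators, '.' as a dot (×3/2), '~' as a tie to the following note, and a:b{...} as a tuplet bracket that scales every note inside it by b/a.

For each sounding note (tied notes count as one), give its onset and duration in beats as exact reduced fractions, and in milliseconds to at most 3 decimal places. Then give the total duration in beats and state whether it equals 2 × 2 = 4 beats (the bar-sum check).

1) 0.0ms=0b +200.501ms=4/7b
2) 200.501ms=4/7b +100.251ms=2/7b
3) 300.752ms=6/7b +100.251ms=2/7b
4) 401.003ms=8/7b +100.251ms=2/7b
5) 501.253ms=10/7b +100.251ms=2/7b
6) 601.504ms=12/7b +100.251ms=2/7b
7) 701.754ms=2b +233.918ms=2/3b
8) 935.673ms=8/3b +233.918ms=2/3b
9) 1169.591ms=10/3b +233.918ms=2/3b
Σ=4b of 4 (171bpm 2/4) — PASS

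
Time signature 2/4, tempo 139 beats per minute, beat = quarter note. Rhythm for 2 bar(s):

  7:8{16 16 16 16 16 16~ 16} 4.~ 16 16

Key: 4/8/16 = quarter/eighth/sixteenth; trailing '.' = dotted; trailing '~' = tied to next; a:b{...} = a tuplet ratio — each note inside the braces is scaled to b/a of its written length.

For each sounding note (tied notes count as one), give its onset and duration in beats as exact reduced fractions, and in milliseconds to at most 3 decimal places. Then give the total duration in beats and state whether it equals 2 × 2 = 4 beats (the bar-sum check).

1) 0.0ms=0b +123.33ms=2/7b
2) 123.33ms=2/7b +123.33ms=2/7b
3) 246.66ms=4/7b +123.33ms=2/7b
4) 369.99ms=6/7b +123.33ms=2/7b
5) 493.32ms=8/7b +123.33ms=2/7b
6) 616.65ms=10/7b +246.66ms=4/7b
7) 863.309ms=2b +755.396ms=7/4b
8) 1618.705ms=15/4b +107.914ms=1/4b
Σ=4b of 4 (139bpm 2/4) — PASS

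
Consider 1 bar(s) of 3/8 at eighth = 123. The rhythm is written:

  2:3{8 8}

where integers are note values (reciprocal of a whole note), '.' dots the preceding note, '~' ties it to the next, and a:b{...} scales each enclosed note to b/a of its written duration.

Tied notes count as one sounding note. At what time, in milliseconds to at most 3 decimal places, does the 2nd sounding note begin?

note 2 onset = 3/2b = 731.707ms

1. 0.0ms @ 0 + 731.707ms (3/2)
2. 731.707ms @ 3/2 + 731.707ms (3/2)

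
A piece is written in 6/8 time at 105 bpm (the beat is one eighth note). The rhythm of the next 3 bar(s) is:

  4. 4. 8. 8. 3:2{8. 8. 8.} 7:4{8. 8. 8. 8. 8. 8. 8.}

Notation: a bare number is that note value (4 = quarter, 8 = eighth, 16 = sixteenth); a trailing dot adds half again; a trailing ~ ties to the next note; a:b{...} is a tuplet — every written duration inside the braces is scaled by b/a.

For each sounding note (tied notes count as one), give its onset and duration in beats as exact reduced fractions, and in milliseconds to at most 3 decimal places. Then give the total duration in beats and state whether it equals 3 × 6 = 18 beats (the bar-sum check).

1) 0.0ms=0b +1714.286ms=3b
2) 1714.286ms=3b +1714.286ms=3b
3) 3428.571ms=6b +857.143ms=3/2b
4) 4285.714ms=15/2b +857.143ms=3/2b
5) 5142.857ms=9b +571.429ms=1b
6) 5714.286ms=10b +571.429ms=1b
7) 6285.714ms=11b +571.429ms=1b
8) 6857.143ms=12b +489.796ms=6/7b
9) 7346.939ms=90/7b +489.796ms=6/7b
10) 7836.735ms=96/7b +489.796ms=6/7b
11) 8326.531ms=102/7b +489.796ms=6/7b
12) 8816.327ms=108/7b +489.796ms=6/7b
13) 9306.122ms=114/7b +489.796ms=6/7b
14) 9795.918ms=120/7b +489.796ms=6/7b
Σ=18b of 18 (105bpm 6/8) — PASS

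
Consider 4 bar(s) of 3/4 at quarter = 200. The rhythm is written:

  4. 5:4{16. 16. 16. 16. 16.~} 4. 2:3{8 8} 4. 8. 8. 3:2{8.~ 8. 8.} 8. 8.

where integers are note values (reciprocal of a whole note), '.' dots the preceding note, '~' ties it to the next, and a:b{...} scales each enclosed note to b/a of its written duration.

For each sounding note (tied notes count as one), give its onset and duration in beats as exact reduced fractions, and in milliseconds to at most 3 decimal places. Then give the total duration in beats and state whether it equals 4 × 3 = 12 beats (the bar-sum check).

1) 0.0ms=0b +450.0ms=3/2b
2) 450.0ms=3/2b +90.0ms=3/10b
3) 540.0ms=9/5b +90.0ms=3/10b
4) 630.0ms=21/10b +90.0ms=3/10b
5) 720.0ms=12/5b +90.0ms=3/10b
6) 810.0ms=27/10b +540.0ms=9/5b
7) 1350.0ms=9/2b +225.0ms=3/4b
8) 1575.0ms=21/4b +225.0ms=3/4b
9) 1800.0ms=6b +450.0ms=3/2b
10) 2250.0ms=15/2b +225.0ms=3/4b
11) 2475.0ms=33/4b +225.0ms=3/4b
12) 2700.0ms=9b +300.0ms=1b
13) 3000.0ms=10b +150.0ms=1/2b
14) 3150.0ms=21/2b +225.0ms=3/4b
15) 3375.0ms=45/4b +225.0ms=3/4b
Σ=12b of 12 (200bpm 3/4) — PASS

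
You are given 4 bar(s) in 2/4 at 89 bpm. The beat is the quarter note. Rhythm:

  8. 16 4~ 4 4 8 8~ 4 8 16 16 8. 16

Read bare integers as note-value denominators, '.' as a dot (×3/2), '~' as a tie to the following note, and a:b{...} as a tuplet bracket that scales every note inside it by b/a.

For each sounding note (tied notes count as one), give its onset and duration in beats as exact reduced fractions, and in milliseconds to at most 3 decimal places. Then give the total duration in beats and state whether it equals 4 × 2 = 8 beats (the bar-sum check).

1) 0.0ms=0b +505.618ms=3/4b
2) 505.618ms=3/4b +168.539ms=1/4b
3) 674.157ms=1b +1348.315ms=2b
4) 2022.472ms=3b +674.157ms=1b
5) 2696.629ms=4b +337.079ms=1/2b
6) 3033.708ms=9/2b +1011.236ms=3/2b
7) 4044.944ms=6b +337.079ms=1/2b
8) 4382.022ms=13/2b +168.539ms=1/4b
9) 4550.562ms=27/4b +168.539ms=1/4b
10) 4719.101ms=7b +505.618ms=3/4b
11) 5224.719ms=31/4b +168.539ms=1/4b
Σ=8b of 8 (89bpm 2/4) — PASS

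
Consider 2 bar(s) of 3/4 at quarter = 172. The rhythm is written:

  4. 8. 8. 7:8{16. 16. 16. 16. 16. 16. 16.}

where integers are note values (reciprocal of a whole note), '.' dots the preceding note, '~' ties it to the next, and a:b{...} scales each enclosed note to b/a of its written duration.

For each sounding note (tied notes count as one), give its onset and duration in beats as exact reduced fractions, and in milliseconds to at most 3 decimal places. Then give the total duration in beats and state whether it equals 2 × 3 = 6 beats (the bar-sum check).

1) 0.0ms=0b +523.256ms=3/2b
2) 523.256ms=3/2b +261.628ms=3/4b
3) 784.884ms=9/4b +261.628ms=3/4b
4) 1046.512ms=3b +149.502ms=3/7b
5) 1196.013ms=24/7b +149.502ms=3/7b
6) 1345.515ms=27/7b +149.502ms=3/7b
7) 1495.017ms=30/7b +149.502ms=3/7b
8) 1644.518ms=33/7b +149.502ms=3/7b
9) 1794.02ms=36/7b +149.502ms=3/7b
10) 1943.522ms=39/7b +149.502ms=3/7b
Σ=6b of 6 (172bpm 3/4) — PASS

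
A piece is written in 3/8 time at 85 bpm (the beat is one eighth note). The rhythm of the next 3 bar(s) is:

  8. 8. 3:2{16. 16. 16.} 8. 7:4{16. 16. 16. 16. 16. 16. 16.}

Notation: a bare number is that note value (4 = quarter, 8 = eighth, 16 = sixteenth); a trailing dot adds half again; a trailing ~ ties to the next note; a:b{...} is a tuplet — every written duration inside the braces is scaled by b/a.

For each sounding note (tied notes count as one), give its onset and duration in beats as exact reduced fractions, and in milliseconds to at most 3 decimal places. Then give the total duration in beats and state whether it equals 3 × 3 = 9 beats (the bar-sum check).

1) 0.0ms=0b +1058.824ms=3/2b
2) 1058.824ms=3/2b +1058.824ms=3/2b
3) 2117.647ms=3b +352.941ms=1/2b
4) 2470.588ms=7/2b +352.941ms=1/2b
5) 2823.529ms=4b +352.941ms=1/2b
6) 3176.471ms=9/2b +1058.824ms=3/2b
7) 4235.294ms=6b +302.521ms=3/7b
8) 4537.815ms=45/7b +302.521ms=3/7b
9) 4840.336ms=48/7b +302.521ms=3/7b
10) 5142.857ms=51/7b +302.521ms=3/7b
11) 5445.378ms=54/7b +302.521ms=3/7b
12) 5747.899ms=57/7b +302.521ms=3/7b
13) 6050.42ms=60/7b +302.521ms=3/7b
Σ=9b of 9 (85bpm 3/8) — PASS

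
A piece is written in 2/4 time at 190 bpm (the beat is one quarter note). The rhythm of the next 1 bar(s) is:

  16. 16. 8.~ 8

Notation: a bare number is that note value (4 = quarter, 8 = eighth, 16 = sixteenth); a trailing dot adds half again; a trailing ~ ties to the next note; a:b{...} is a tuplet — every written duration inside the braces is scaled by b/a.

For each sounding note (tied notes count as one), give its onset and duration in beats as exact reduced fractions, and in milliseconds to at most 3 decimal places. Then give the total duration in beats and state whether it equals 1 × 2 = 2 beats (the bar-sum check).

1) 0.0ms=0b +118.421ms=3/8b
2) 118.421ms=3/8b +118.421ms=3/8b
3) 236.842ms=3/4b +394.737ms=5/4b
Σ=2b of 2 (190bpm 2/4) — PASS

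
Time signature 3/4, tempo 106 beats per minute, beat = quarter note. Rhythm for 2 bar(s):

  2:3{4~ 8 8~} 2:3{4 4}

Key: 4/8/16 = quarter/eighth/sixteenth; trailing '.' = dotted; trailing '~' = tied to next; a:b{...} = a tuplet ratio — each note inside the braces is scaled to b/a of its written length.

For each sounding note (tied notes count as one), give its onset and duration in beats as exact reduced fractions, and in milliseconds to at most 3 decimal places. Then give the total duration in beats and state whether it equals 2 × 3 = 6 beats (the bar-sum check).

1) 0.0ms=0b +1273.585ms=9/4b
2) 1273.585ms=9/4b +1273.585ms=9/4b
3) 2547.17ms=9/2b +849.057ms=3/2b
Σ=6b of 6 (106bpm 3/4) — PASS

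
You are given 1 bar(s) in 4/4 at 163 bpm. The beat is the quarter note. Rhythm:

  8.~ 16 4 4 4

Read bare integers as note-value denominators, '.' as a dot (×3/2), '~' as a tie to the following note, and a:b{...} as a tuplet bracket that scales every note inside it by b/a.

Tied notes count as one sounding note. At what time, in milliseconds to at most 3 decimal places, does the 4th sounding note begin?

1. 0.0ms @ 0 + 368.098ms (1)
2. 368.098ms @ 1 + 368.098ms (1)
3. 736.196ms @ 2 + 368.098ms (1)
4. 1104.294ms @ 3 + 368.098ms (1)

note 4 onset = 3b = 1104.294ms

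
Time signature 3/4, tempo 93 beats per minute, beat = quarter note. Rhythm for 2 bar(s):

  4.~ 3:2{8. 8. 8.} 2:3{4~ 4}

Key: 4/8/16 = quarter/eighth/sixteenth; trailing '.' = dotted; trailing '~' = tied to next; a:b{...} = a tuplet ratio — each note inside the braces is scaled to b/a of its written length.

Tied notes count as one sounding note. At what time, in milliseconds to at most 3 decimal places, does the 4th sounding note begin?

1. 0.0ms @ 0 + 1290.323ms (2)
2. 1290.323ms @ 2 + 322.581ms (1/2)
3. 1612.903ms @ 5/2 + 322.581ms (1/2)
4. 1935.484ms @ 3 + 1935.484ms (3)

note 4 onset = 3b = 1935.484ms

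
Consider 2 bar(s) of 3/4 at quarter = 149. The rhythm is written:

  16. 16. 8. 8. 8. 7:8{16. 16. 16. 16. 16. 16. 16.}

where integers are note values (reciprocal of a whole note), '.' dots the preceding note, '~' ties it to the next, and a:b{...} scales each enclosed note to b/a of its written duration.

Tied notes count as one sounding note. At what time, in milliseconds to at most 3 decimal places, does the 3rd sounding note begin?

1. 0.0ms @ 0 + 151.007ms (3/8)
2. 151.007ms @ 3/8 + 151.007ms (3/8)
3. 302.013ms @ 3/4 + 302.013ms (3/4)
4. 604.027ms @ 3/2 + 302.013ms (3/4)
5. 906.04ms @ 9/4 + 302.013ms (3/4)
6. 1208.054ms @ 3 + 172.579ms (3/7)
7. 1380.633ms @ 24/7 + 172.579ms (3/7)
8. 1553.212ms @ 27/7 + 172.579ms (3/7)
9. 1725.791ms @ 30/7 + 172.579ms (3/7)
10. 1898.37ms @ 33/7 + 172.579ms (3/7)
11. 2070.949ms @ 36/7 + 172.579ms (3/7)
12. 2243.528ms @ 39/7 + 172.579ms (3/7)

note 3 onset = 3/4b = 302.013ms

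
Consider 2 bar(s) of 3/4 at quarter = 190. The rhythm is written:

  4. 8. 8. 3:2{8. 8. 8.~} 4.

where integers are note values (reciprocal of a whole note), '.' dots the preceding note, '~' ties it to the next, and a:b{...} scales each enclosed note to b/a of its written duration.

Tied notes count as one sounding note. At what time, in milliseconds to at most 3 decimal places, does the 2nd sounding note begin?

1. 0.0ms @ 0 + 473.684ms (3/2)
2. 473.684ms @ 3/2 + 236.842ms (3/4)
3. 710.526ms @ 9/4 + 236.842ms (3/4)
4. 947.368ms @ 3 + 157.895ms (1/2)
5. 1105.263ms @ 7/2 + 157.895ms (1/2)
6. 1263.158ms @ 4 + 631.579ms (2)

note 2 onset = 3/2b = 473.684ms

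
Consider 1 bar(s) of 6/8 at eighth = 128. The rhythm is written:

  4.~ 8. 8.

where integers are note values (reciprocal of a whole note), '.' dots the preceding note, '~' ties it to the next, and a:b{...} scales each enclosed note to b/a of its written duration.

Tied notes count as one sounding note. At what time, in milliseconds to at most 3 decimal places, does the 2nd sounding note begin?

1. 0.0ms @ 0 + 2109.375ms (9/2)
2. 2109.375ms @ 9/2 + 703.125ms (3/2)

note 2 onset = 9/2b = 2109.375ms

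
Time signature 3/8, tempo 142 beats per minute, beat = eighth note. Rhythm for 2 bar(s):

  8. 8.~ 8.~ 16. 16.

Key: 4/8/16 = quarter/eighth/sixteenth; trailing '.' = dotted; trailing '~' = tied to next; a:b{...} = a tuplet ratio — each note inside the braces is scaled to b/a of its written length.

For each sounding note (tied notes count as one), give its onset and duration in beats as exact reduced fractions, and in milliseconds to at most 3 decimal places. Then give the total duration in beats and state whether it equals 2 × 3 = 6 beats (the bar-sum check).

1) 0.0ms=0b +633.803ms=3/2b
2) 633.803ms=3/2b +1584.507ms=15/4b
3) 2218.31ms=21/4b +316.901ms=3/4b
Σ=6b of 6 (142bpm 3/8) — PASS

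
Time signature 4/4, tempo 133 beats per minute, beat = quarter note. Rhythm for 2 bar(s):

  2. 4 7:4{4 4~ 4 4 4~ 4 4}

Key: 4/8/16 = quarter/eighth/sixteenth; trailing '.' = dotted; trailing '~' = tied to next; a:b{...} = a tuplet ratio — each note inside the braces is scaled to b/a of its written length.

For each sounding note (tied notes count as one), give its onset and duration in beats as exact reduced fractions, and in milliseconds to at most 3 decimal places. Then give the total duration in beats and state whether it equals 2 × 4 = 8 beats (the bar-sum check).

1) 0.0ms=0b +1353.383ms=3b
2) 1353.383ms=3b +451.128ms=1b
3) 1804.511ms=4b +257.787ms=4/7b
4) 2062.299ms=32/7b +515.575ms=8/7b
5) 2577.873ms=40/7b +257.787ms=4/7b
6) 2835.661ms=44/7b +515.575ms=8/7b
7) 3351.235ms=52/7b +257.787ms=4/7b
Σ=8b of 8 (133bpm 4/4) — PASS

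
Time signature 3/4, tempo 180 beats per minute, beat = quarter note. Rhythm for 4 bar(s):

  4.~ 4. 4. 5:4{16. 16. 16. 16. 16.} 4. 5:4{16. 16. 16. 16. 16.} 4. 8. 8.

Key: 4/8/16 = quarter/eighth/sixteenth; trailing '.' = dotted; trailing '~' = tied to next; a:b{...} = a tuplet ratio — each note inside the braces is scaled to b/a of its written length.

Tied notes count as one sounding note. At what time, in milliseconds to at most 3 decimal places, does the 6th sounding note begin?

1. 0.0ms @ 0 + 1000.0ms (3)
2. 1000.0ms @ 3 + 500.0ms (3/2)
3. 1500.0ms @ 9/2 + 100.0ms (3/10)
4. 1600.0ms @ 24/5 + 100.0ms (3/10)
5. 1700.0ms @ 51/10 + 100.0ms (3/10)
6. 1800.0ms @ 27/5 + 100.0ms (3/10)
7. 1900.0ms @ 57/10 + 100.0ms (3/10)
8. 2000.0ms @ 6 + 500.0ms (3/2)
9. 2500.0ms @ 15/2 + 100.0ms (3/10)
10. 2600.0ms @ 39/5 + 100.0ms (3/10)
11. 2700.0ms @ 81/10 + 100.0ms (3/10)
12. 2800.0ms @ 42/5 + 100.0ms (3/10)
13. 2900.0ms @ 87/10 + 100.0ms (3/10)
14. 3000.0ms @ 9 + 500.0ms (3/2)
15. 3500.0ms @ 21/2 + 250.0ms (3/4)
16. 3750.0ms @ 45/4 + 250.0ms (3/4)

note 6 onset = 27/5b = 1800.0ms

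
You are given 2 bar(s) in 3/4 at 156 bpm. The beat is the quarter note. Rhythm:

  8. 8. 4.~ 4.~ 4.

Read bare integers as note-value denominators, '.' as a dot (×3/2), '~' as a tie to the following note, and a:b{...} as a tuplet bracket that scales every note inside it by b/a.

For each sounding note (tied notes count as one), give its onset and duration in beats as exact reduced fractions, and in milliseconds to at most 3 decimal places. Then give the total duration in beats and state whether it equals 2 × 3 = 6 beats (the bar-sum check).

1) 0.0ms=0b +288.462ms=3/4b
2) 288.462ms=3/4b +288.462ms=3/4b
3) 576.923ms=3/2b +1730.769ms=9/2b
Σ=6b of 6 (156bpm 3/4) — PASS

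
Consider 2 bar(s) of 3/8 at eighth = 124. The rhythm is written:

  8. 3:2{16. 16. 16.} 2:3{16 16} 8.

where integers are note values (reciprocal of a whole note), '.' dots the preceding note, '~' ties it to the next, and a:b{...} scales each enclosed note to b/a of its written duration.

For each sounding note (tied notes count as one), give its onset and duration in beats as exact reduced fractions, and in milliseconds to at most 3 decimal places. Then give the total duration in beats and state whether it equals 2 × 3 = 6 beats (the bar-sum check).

1) 0.0ms=0b +725.806ms=3/2b
2) 725.806ms=3/2b +241.935ms=1/2b
3) 967.742ms=2b +241.935ms=1/2b
4) 1209.677ms=5/2b +241.935ms=1/2b
5) 1451.613ms=3b +362.903ms=3/4b
6) 1814.516ms=15/4b +362.903ms=3/4b
7) 2177.419ms=9/2b +725.806ms=3/2b
Σ=6b of 6 (124bpm 3/8) — PASS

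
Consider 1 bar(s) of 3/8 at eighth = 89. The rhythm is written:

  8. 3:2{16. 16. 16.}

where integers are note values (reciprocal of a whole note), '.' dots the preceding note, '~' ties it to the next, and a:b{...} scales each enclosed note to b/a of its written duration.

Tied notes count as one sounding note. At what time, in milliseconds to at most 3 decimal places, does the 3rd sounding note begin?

note 3 onset = 2b = 1348.315ms

1. 0.0ms @ 0 + 1011.236ms (3/2)
2. 1011.236ms @ 3/2 + 337.079ms (1/2)
3. 1348.315ms @ 2 + 337.079ms (1/2)
4. 1685.393ms @ 5/2 + 337.079ms (1/2)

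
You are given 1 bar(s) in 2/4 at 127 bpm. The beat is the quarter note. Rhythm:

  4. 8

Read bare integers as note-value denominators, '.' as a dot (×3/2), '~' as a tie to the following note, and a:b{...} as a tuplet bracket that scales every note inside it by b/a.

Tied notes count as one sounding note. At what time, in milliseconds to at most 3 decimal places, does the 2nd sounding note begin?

1. 0.0ms @ 0 + 708.661ms (3/2)
2. 708.661ms @ 3/2 + 236.22ms (1/2)

note 2 onset = 3/2b = 708.661ms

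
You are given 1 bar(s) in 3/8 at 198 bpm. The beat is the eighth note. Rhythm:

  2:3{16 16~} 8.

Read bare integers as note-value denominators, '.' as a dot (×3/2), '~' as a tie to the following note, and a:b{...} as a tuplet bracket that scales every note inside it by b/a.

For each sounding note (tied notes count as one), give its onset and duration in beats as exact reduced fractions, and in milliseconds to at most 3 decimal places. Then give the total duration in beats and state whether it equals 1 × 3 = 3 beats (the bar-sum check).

1) 0.0ms=0b +227.273ms=3/4b
2) 227.273ms=3/4b +681.818ms=9/4b
Σ=3b of 3 (198bpm 3/8) — PASS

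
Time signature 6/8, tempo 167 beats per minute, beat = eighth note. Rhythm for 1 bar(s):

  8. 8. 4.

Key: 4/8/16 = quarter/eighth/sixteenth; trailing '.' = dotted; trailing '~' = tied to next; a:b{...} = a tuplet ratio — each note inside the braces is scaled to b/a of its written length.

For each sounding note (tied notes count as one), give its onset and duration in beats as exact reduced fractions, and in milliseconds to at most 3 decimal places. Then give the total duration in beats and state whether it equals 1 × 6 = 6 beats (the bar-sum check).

1) 0.0ms=0b +538.922ms=3/2b
2) 538.922ms=3/2b +538.922ms=3/2b
3) 1077.844ms=3b +1077.844ms=3b
Σ=6b of 6 (167bpm 6/8) — PASS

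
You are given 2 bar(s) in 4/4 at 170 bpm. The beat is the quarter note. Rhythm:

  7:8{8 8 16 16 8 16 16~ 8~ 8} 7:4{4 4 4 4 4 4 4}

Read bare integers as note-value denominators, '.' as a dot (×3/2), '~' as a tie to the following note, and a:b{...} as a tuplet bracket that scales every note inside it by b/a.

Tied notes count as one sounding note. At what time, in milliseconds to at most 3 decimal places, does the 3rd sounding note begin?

note 3 onset = 8/7b = 403.361ms

1. 0.0ms @ 0 + 201.681ms (4/7)
2. 201.681ms @ 4/7 + 201.681ms (4/7)
3. 403.361ms @ 8/7 + 100.84ms (2/7)
4. 504.202ms @ 10/7 + 100.84ms (2/7)
5. 605.042ms @ 12/7 + 201.681ms (4/7)
6. 806.723ms @ 16/7 + 100.84ms (2/7)
7. 907.563ms @ 18/7 + 504.202ms (10/7)
8. 1411.765ms @ 4 + 201.681ms (4/7)
9. 1613.445ms @ 32/7 + 201.681ms (4/7)
10. 1815.126ms @ 36/7 + 201.681ms (4/7)
11. 2016.807ms @ 40/7 + 201.681ms (4/7)
12. 2218.487ms @ 44/7 + 201.681ms (4/7)
13. 2420.168ms @ 48/7 + 201.681ms (4/7)
14. 2621.849ms @ 52/7 + 201.681ms (4/7)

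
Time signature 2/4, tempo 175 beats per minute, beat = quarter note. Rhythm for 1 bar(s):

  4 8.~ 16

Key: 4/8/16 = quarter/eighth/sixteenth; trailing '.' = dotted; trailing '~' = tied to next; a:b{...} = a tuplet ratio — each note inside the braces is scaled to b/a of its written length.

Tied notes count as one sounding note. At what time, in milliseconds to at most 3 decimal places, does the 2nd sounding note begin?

1. 0.0ms @ 0 + 342.857ms (1)
2. 342.857ms @ 1 + 342.857ms (1)

note 2 onset = 1b = 342.857ms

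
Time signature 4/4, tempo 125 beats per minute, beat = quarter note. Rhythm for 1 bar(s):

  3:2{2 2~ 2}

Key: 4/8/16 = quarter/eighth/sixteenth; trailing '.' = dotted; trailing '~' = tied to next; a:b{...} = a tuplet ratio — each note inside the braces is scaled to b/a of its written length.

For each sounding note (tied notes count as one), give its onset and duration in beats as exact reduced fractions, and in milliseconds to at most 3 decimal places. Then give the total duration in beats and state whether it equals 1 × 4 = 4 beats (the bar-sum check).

1) 0.0ms=0b +640.0ms=4/3b
2) 640.0ms=4/3b +1280.0ms=8/3b
Σ=4b of 4 (125bpm 4/4) — PASS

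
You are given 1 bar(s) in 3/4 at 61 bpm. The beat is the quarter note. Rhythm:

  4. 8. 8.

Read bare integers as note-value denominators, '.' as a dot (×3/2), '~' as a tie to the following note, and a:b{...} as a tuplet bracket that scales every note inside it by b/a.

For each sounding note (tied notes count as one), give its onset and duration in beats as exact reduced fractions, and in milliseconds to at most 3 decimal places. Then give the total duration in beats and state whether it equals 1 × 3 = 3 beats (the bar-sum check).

1) 0.0ms=0b +1475.41ms=3/2b
2) 1475.41ms=3/2b +737.705ms=3/4b
3) 2213.115ms=9/4b +737.705ms=3/4b
Σ=3b of 3 (61bpm 3/4) — PASS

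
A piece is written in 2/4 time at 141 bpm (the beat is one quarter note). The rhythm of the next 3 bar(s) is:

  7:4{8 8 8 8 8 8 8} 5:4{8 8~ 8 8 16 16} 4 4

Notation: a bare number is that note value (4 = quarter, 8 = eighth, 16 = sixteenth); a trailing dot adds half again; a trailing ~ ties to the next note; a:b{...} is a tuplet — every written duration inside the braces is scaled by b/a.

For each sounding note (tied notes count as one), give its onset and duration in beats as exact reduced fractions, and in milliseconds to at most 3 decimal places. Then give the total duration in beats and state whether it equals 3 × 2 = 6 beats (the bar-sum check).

1) 0.0ms=0b +121.581ms=2/7b
2) 121.581ms=2/7b +121.581ms=2/7b
3) 243.161ms=4/7b +121.581ms=2/7b
4) 364.742ms=6/7b +121.581ms=2/7b
5) 486.322ms=8/7b +121.581ms=2/7b
6) 607.903ms=10/7b +121.581ms=2/7b
7) 729.483ms=12/7b +121.581ms=2/7b
8) 851.064ms=2b +170.213ms=2/5b
9) 1021.277ms=12/5b +340.426ms=4/5b
10) 1361.702ms=16/5b +170.213ms=2/5b
11) 1531.915ms=18/5b +85.106ms=1/5b
12) 1617.021ms=19/5b +85.106ms=1/5b
13) 1702.128ms=4b +425.532ms=1b
14) 2127.66ms=5b +425.532ms=1b
Σ=6b of 6 (141bpm 2/4) — PASS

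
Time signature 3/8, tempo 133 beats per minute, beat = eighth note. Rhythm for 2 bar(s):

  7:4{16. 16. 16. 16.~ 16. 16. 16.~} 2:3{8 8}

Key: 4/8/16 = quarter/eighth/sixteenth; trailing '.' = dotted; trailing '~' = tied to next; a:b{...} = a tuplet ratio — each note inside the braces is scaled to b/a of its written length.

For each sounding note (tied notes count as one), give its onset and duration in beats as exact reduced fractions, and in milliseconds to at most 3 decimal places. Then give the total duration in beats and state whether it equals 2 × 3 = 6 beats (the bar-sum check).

1) 0.0ms=0b +193.34ms=3/7b
2) 193.34ms=3/7b +193.34ms=3/7b
3) 386.681ms=6/7b +193.34ms=3/7b
4) 580.021ms=9/7b +386.681ms=6/7b
5) 966.702ms=15/7b +193.34ms=3/7b
6) 1160.043ms=18/7b +870.032ms=27/14b
7) 2030.075ms=9/2b +676.692ms=3/2b
Σ=6b of 6 (133bpm 3/8) — PASS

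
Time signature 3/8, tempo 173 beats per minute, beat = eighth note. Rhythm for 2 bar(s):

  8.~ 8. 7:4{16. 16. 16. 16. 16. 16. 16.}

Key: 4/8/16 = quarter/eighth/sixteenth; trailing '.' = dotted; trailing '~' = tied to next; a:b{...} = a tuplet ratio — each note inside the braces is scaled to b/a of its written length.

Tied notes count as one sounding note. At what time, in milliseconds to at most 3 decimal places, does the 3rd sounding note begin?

note 3 onset = 24/7b = 1189.1ms

1. 0.0ms @ 0 + 1040.462ms (3)
2. 1040.462ms @ 3 + 148.637ms (3/7)
3. 1189.1ms @ 24/7 + 148.637ms (3/7)
4. 1337.737ms @ 27/7 + 148.637ms (3/7)
5. 1486.375ms @ 30/7 + 148.637ms (3/7)
6. 1635.012ms @ 33/7 + 148.637ms (3/7)
7. 1783.65ms @ 36/7 + 148.637ms (3/7)
8. 1932.287ms @ 39/7 + 148.637ms (3/7)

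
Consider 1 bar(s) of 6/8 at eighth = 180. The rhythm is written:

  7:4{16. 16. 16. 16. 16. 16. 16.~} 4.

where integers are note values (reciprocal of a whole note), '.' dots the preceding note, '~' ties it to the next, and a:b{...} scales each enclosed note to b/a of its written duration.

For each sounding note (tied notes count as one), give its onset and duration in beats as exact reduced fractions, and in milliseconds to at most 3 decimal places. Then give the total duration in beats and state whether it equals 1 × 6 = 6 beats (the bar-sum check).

1) 0.0ms=0b +142.857ms=3/7b
2) 142.857ms=3/7b +142.857ms=3/7b
3) 285.714ms=6/7b +142.857ms=3/7b
4) 428.571ms=9/7b +142.857ms=3/7b
5) 571.429ms=12/7b +142.857ms=3/7b
6) 714.286ms=15/7b +142.857ms=3/7b
7) 857.143ms=18/7b +1142.857ms=24/7b
Σ=6b of 6 (180bpm 6/8) — PASS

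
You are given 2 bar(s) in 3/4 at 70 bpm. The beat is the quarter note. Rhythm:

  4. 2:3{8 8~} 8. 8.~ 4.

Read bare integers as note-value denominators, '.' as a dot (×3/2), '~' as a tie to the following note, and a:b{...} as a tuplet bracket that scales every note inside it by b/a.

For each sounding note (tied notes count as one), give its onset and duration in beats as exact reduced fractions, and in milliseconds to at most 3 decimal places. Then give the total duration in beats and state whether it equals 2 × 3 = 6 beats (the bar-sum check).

1) 0.0ms=0b +1285.714ms=3/2b
2) 1285.714ms=3/2b +642.857ms=3/4b
3) 1928.571ms=9/4b +1285.714ms=3/2b
4) 3214.286ms=15/4b +1928.571ms=9/4b
Σ=6b of 6 (70bpm 3/4) — PASS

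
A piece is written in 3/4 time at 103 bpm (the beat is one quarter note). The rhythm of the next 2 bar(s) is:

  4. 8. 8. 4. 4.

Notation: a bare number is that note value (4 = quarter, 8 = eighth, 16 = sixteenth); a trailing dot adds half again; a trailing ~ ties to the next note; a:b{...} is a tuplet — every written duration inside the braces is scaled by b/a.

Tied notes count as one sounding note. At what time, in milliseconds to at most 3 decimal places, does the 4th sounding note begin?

note 4 onset = 3b = 1747.573ms

1. 0.0ms @ 0 + 873.786ms (3/2)
2. 873.786ms @ 3/2 + 436.893ms (3/4)
3. 1310.68ms @ 9/4 + 436.893ms (3/4)
4. 1747.573ms @ 3 + 873.786ms (3/2)
5. 2621.359ms @ 9/2 + 873.786ms (3/2)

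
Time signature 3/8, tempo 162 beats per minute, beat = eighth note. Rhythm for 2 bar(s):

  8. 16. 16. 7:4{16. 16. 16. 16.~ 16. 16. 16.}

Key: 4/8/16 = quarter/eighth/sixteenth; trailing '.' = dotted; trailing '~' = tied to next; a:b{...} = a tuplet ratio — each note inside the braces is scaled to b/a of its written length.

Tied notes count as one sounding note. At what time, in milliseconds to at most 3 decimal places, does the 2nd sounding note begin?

1. 0.0ms @ 0 + 555.556ms (3/2)
2. 555.556ms @ 3/2 + 277.778ms (3/4)
3. 833.333ms @ 9/4 + 277.778ms (3/4)
4. 1111.111ms @ 3 + 158.73ms (3/7)
5. 1269.841ms @ 24/7 + 158.73ms (3/7)
6. 1428.571ms @ 27/7 + 158.73ms (3/7)
7. 1587.302ms @ 30/7 + 317.46ms (6/7)
8. 1904.762ms @ 36/7 + 158.73ms (3/7)
9. 2063.492ms @ 39/7 + 158.73ms (3/7)

note 2 onset = 3/2b = 555.556ms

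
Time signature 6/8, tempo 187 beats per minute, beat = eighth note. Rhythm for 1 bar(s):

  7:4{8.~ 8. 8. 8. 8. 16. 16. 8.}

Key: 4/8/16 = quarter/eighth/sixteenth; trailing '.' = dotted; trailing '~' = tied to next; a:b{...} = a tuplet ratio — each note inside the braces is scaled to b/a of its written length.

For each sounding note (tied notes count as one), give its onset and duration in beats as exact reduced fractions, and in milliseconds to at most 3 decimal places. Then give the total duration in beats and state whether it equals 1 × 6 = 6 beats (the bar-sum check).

1) 0.0ms=0b +550.038ms=12/7b
2) 550.038ms=12/7b +275.019ms=6/7b
3) 825.057ms=18/7b +275.019ms=6/7b
4) 1100.076ms=24/7b +275.019ms=6/7b
5) 1375.095ms=30/7b +137.51ms=3/7b
6) 1512.605ms=33/7b +137.51ms=3/7b
7) 1650.115ms=36/7b +275.019ms=6/7b
Σ=6b of 6 (187bpm 6/8) — PASS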